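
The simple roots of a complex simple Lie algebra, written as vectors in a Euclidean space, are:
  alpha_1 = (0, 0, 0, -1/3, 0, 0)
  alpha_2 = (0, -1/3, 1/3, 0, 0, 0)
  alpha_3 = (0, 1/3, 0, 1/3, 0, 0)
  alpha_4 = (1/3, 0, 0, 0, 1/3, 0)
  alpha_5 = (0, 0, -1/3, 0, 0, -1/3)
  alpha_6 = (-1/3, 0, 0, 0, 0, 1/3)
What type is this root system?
Compute the Cartan integers a_ij = 2(alpha_i, alpha_j)/(alpha_j, alpha_j); the resulting 6x6 Cartan matrix is
[[2, 0, -1, 0, 0, 0], [0, 2, -1, 0, -1, 0], [-2, -1, 2, 0, 0, 0], [0, 0, 0, 2, 0, -1], [0, -1, 0, 0, 2, -1], [0, 0, 0, -1, -1, 2]].
The roots have two lengths (squared-length ratio 2:1); the short ones are alpha_{1}. The associated Dynkin diagram is a chain of 6 nodes with a double edge at one end; the terminal node there is the unique short simple root (B_6), so the type is B_6 (the algebra so(13)).

B_6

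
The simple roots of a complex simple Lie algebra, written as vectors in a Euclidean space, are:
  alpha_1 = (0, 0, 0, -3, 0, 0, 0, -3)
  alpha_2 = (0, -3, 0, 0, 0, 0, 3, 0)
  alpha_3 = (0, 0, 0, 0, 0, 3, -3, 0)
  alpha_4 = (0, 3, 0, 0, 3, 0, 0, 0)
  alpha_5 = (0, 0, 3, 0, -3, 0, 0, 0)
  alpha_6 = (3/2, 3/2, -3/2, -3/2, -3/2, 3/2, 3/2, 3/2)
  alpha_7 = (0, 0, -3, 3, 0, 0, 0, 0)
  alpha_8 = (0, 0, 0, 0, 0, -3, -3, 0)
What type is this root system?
E_8

Compute the Cartan integers a_ij = 2(alpha_i, alpha_j)/(alpha_j, alpha_j); the resulting 8x8 Cartan matrix is
[[2, 0, 0, 0, 0, 0, -1, 0], [0, 2, -1, -1, 0, 0, 0, -1], [0, -1, 2, 0, 0, 0, 0, 0], [0, -1, 0, 2, -1, 0, 0, 0], [0, 0, 0, -1, 2, 0, -1, 0], [0, 0, 0, 0, 0, 2, 0, -1], [-1, 0, 0, 0, -1, 0, 2, 0], [0, -1, 0, 0, 0, -1, 0, 2]].
All simple roots have the same length, so the diagram is simply laced. The associated Dynkin diagram is a chain of 7 nodes with one extra node attached to the third node from one end (E_8), so the type is E_8.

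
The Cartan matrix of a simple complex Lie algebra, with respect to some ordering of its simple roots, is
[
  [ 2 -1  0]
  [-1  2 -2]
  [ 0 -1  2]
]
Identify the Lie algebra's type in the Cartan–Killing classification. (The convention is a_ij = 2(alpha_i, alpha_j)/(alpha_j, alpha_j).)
The matrix has rank 3 with 2's on the diagonal. Reading the off-diagonal entries as Dynkin edges (a single edge where a_ij = a_ji = -1; a double or triple edge where a_ij * a_ji = 2 or 3), the diagram is a chain of 3 nodes with a double edge at one end; the terminal node there is the unique short simple root (B_3). One simple-root ordering that puts it in standard form is (alpha_1, alpha_2, alpha_3). So the algebra is type B_3, i.e. so(7).

B_3 (so(7))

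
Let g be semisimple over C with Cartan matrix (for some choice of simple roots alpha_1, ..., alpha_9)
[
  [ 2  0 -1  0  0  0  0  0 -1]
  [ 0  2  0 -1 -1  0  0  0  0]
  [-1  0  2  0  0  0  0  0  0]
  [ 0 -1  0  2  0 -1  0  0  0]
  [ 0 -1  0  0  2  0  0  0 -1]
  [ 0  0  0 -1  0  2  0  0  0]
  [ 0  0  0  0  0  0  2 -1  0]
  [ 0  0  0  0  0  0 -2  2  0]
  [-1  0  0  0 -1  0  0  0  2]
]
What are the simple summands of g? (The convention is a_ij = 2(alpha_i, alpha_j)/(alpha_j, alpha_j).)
The diagram associated to this matrix has two connected components: the simple roots {alpha_1, alpha_2, alpha_3, alpha_4, alpha_5, alpha_6, alpha_9} form a chain of 7 nodes with single edges (A_7), and {alpha_7, alpha_8} form a chain of 2 nodes with a double edge at one end; the terminal node there is the unique short simple root (B_2). A semisimple Lie algebra decomposes uniquely as the direct sum of simple ideals, one per connected component of its Dynkin diagram, so g ≅ A_7 ⊕ B_2 (dimension 63 + 10 = 73).

A7 + B2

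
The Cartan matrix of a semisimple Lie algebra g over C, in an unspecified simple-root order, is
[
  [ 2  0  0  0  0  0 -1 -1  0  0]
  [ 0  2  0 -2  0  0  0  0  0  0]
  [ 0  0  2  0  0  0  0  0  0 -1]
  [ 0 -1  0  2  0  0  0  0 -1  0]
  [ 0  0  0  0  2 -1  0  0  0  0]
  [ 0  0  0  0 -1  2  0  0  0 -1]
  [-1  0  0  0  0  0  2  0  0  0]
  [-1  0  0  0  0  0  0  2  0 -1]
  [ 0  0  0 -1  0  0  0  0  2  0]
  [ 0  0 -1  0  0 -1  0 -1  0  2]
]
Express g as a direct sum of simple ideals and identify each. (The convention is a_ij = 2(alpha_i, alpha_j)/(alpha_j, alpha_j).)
The diagram associated to this matrix has two connected components: the simple roots {alpha_2, alpha_4, alpha_9} form a chain of 3 nodes with a double edge at one end; the terminal node there is the unique long simple root (C_3), and {alpha_1, alpha_3, alpha_5, alpha_6, alpha_7, alpha_8, alpha_10} form a chain of 6 nodes with one extra node attached to the third node from one end (E_7). A semisimple Lie algebra decomposes uniquely as the direct sum of simple ideals, one per connected component of its Dynkin diagram, so g ≅ C_3 ⊕ E_7 (dimension 21 + 133 = 154).

C_3 (sp(6)) ⊕ E_7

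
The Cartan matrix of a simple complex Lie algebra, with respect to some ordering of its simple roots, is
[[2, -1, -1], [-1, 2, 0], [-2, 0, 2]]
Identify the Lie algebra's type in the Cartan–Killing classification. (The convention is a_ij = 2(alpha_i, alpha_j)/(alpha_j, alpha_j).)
The matrix has rank 3 with 2's on the diagonal. Reading the off-diagonal entries as Dynkin edges (a single edge where a_ij = a_ji = -1; a double or triple edge where a_ij * a_ji = 2 or 3), the diagram is a chain of 3 nodes with a double edge at one end; the terminal node there is the unique long simple root (C_3). One simple-root ordering that puts it in standard form is (alpha_2, alpha_1, alpha_3). So the algebra is type C_3, i.e. sp(6).

C3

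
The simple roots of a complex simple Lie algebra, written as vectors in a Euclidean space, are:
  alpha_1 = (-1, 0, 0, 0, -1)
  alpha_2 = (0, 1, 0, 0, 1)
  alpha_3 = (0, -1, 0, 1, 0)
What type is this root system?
A_3 (sl(4))

Compute the Cartan integers a_ij = 2(alpha_i, alpha_j)/(alpha_j, alpha_j); the resulting 3x3 Cartan matrix is
[[2, -1, 0], [-1, 2, -1], [0, -1, 2]].
All simple roots have the same length, so the diagram is simply laced. The associated Dynkin diagram is a chain of 3 nodes with single edges (A_3), so the type is A_3 (the algebra sl(4)).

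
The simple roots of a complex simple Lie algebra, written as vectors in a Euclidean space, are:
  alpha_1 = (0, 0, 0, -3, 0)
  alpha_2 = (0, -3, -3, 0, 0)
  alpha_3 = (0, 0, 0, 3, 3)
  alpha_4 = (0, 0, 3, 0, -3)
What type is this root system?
type B_4

Compute the Cartan integers a_ij = 2(alpha_i, alpha_j)/(alpha_j, alpha_j); the resulting 4x4 Cartan matrix is
[[2, 0, -1, 0], [0, 2, 0, -1], [-2, 0, 2, -1], [0, -1, -1, 2]].
The roots have two lengths (squared-length ratio 2:1); the short ones are alpha_{1}. The associated Dynkin diagram is a chain of 4 nodes with a double edge at one end; the terminal node there is the unique short simple root (B_4), so the type is B_4 (the algebra so(9)).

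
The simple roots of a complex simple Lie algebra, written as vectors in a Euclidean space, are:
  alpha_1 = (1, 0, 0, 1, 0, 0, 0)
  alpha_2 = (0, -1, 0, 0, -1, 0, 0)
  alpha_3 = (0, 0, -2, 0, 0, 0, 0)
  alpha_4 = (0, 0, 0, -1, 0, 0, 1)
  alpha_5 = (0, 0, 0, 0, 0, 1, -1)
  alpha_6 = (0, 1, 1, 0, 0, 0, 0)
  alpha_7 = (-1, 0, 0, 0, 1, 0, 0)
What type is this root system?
Compute the Cartan integers a_ij = 2(alpha_i, alpha_j)/(alpha_j, alpha_j); the resulting 7x7 Cartan matrix is
[[2, 0, 0, -1, 0, 0, -1], [0, 2, 0, 0, 0, -1, -1], [0, 0, 2, 0, 0, -2, 0], [-1, 0, 0, 2, -1, 0, 0], [0, 0, 0, -1, 2, 0, 0], [0, -1, -1, 0, 0, 2, 0], [-1, -1, 0, 0, 0, 0, 2]].
The roots have two lengths (squared-length ratio 2:1); the short ones are alpha_{1,2,4,5,6,7}. The associated Dynkin diagram is a chain of 7 nodes with a double edge at one end; the terminal node there is the unique long simple root (C_7), so the type is C_7 (the algebra sp(14)).

C_7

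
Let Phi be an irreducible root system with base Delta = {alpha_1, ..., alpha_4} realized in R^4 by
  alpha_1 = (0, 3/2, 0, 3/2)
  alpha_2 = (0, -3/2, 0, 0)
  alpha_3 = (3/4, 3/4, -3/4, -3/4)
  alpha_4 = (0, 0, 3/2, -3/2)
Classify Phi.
Compute the Cartan integers a_ij = 2(alpha_i, alpha_j)/(alpha_j, alpha_j); the resulting 4x4 Cartan matrix is
[[2, -2, 0, -1], [-1, 2, -1, 0], [0, -1, 2, 0], [-1, 0, 0, 2]].
The roots have two lengths (squared-length ratio 2:1); the short ones are alpha_{2,3}. The associated Dynkin diagram is a chain of 4 nodes with a double edge between the middle two (F_4), so the type is F_4.

F4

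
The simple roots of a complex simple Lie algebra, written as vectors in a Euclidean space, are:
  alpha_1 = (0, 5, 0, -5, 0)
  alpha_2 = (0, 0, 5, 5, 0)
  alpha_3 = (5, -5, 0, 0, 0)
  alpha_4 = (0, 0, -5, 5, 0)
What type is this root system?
D_4

Compute the Cartan integers a_ij = 2(alpha_i, alpha_j)/(alpha_j, alpha_j); the resulting 4x4 Cartan matrix is
[[2, -1, -1, -1], [-1, 2, 0, 0], [-1, 0, 2, 0], [-1, 0, 0, 2]].
All simple roots have the same length, so the diagram is simply laced. The associated Dynkin diagram is a chain of 2 nodes with a fork of two nodes at one end (D_4), so the type is D_4 (the algebra so(8)).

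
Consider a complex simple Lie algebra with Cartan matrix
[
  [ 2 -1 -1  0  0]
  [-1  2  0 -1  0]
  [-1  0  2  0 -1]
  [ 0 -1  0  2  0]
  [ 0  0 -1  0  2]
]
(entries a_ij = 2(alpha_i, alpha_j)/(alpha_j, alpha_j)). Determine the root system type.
The matrix has rank 5 with 2's on the diagonal. Reading the off-diagonal entries as Dynkin edges (a single edge where a_ij = a_ji = -1; a double or triple edge where a_ij * a_ji = 2 or 3), the diagram is a chain of 5 nodes with single edges (A_5). One simple-root ordering that puts it in standard form is (alpha_5, alpha_3, alpha_1, alpha_2, alpha_4). So the algebra is type A_5, i.e. sl(6).

A5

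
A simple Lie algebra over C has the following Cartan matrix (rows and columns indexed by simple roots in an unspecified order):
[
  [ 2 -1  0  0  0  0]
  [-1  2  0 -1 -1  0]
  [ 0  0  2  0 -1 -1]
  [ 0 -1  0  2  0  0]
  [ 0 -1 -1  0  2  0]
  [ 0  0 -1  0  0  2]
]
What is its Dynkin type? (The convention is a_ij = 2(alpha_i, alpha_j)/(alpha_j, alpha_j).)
The matrix has rank 6 with 2's on the diagonal. Reading the off-diagonal entries as Dynkin edges (a single edge where a_ij = a_ji = -1; a double or triple edge where a_ij * a_ji = 2 or 3), the diagram is a chain of 4 nodes with a fork of two nodes at one end (D_6). One simple-root ordering that puts it in standard form is (alpha_6, alpha_3, alpha_5, alpha_2, alpha_1, alpha_4). So the algebra is type D_6, i.e. so(12).

D_6 (so(12))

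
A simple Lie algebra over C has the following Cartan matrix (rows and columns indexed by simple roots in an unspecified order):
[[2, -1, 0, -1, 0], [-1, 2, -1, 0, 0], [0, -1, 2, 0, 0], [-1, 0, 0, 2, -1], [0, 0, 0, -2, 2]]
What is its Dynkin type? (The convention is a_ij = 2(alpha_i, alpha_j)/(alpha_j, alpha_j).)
type C_5

The matrix has rank 5 with 2's on the diagonal. Reading the off-diagonal entries as Dynkin edges (a single edge where a_ij = a_ji = -1; a double or triple edge where a_ij * a_ji = 2 or 3), the diagram is a chain of 5 nodes with a double edge at one end; the terminal node there is the unique long simple root (C_5). One simple-root ordering that puts it in standard form is (alpha_3, alpha_2, alpha_1, alpha_4, alpha_5). So the algebra is type C_5, i.e. sp(10).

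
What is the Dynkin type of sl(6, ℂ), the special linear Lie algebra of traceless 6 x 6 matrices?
type A_5

This is sl(6), which has dimension 6^2 - 1 = 35 and rank 6 - 1 = 5 (a Cartan subalgebra is the diagonal traceless matrices). In the classification of classical Lie algebras, the special linear algebra sl(n+1) has type A_n; here n = 5, so the Dynkin diagram is a chain of 5 nodes with single edges (A_5). Hence the type is A_5.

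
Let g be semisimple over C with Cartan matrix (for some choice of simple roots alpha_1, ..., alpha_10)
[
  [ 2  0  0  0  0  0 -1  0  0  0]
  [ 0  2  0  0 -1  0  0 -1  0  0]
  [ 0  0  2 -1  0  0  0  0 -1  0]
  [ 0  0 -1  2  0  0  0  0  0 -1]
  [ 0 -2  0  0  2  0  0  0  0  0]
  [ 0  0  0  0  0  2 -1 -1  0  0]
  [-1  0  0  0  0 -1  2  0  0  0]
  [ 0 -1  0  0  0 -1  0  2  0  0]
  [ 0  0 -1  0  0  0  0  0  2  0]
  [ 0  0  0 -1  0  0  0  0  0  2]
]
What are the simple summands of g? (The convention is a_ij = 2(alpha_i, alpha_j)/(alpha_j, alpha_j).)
type A_4 ⊕ type C_6

The diagram associated to this matrix has two connected components: the simple roots {alpha_3, alpha_4, alpha_9, alpha_10} form a chain of 4 nodes with single edges (A_4), and {alpha_1, alpha_2, alpha_5, alpha_6, alpha_7, alpha_8} form a chain of 6 nodes with a double edge at one end; the terminal node there is the unique long simple root (C_6). A semisimple Lie algebra decomposes uniquely as the direct sum of simple ideals, one per connected component of its Dynkin diagram, so g ≅ A_4 ⊕ C_6 (dimension 24 + 78 = 102).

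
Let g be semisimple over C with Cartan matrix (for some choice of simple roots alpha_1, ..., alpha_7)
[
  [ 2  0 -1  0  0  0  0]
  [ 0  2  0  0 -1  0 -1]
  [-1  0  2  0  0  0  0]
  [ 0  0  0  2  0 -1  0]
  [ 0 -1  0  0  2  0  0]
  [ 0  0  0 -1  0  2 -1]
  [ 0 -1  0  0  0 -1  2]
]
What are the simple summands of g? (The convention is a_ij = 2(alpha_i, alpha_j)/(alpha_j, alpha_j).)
The diagram associated to this matrix has two connected components: the simple roots {alpha_1, alpha_3} form a chain of 2 nodes with single edges (A_2), and {alpha_2, alpha_4, alpha_5, alpha_6, alpha_7} form a chain of 5 nodes with single edges (A_5). A semisimple Lie algebra decomposes uniquely as the direct sum of simple ideals, one per connected component of its Dynkin diagram, so g ≅ A_2 ⊕ A_5 (dimension 8 + 35 = 43).

A_2 ⊕ A_5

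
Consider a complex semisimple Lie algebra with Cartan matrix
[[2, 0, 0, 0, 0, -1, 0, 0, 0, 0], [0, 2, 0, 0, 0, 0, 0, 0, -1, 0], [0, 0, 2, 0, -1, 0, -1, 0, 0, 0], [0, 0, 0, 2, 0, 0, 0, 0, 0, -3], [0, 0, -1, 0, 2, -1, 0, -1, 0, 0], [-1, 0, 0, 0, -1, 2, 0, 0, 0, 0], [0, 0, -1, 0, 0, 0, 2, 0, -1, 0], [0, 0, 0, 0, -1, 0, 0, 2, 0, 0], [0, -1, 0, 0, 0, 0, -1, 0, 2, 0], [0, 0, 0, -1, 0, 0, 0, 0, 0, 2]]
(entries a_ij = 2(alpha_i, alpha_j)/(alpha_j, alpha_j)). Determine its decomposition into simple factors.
The diagram associated to this matrix has two connected components: the simple roots {alpha_1, alpha_2, alpha_3, alpha_5, alpha_6, alpha_7, alpha_8, alpha_9} form a chain of 7 nodes with one extra node attached to the third node from one end (E_8), and {alpha_4, alpha_10} form two nodes joined by a triple edge (G_2). A semisimple Lie algebra decomposes uniquely as the direct sum of simple ideals, one per connected component of its Dynkin diagram, so g ≅ E_8 ⊕ G_2 (dimension 248 + 14 = 262).

E8 + G2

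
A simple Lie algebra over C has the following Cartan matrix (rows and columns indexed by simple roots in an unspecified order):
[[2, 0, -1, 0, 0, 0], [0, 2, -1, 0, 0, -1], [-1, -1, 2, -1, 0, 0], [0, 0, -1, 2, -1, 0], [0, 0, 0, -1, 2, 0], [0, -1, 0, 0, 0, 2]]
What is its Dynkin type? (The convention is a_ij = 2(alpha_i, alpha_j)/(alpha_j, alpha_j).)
The matrix has rank 6 with 2's on the diagonal. Reading the off-diagonal entries as Dynkin edges (a single edge where a_ij = a_ji = -1; a double or triple edge where a_ij * a_ji = 2 or 3), the diagram is a chain of 5 nodes with one extra node attached to the third node from one end (E_6). One simple-root ordering that puts it in standard form is (alpha_6, alpha_1, alpha_2, alpha_3, alpha_4, alpha_5). So the algebra is type E_6.

E6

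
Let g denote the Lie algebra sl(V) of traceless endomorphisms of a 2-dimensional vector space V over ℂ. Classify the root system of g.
This is sl(2), which has dimension 2^2 - 1 = 3 and rank 2 - 1 = 1 (a Cartan subalgebra is the diagonal traceless matrices). In the classification of classical Lie algebras, the special linear algebra sl(n+1) has type A_n; here n = 1, so the Dynkin diagram is a chain of 1 nodes with single edges (A_1). Hence the type is A_1.

A_1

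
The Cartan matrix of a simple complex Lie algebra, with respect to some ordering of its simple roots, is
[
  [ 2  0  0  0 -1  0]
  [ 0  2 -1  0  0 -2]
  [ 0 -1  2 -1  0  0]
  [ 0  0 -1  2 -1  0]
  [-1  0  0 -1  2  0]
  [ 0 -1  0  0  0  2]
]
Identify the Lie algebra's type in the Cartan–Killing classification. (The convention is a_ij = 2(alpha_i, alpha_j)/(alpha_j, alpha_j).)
The matrix has rank 6 with 2's on the diagonal. Reading the off-diagonal entries as Dynkin edges (a single edge where a_ij = a_ji = -1; a double or triple edge where a_ij * a_ji = 2 or 3), the diagram is a chain of 6 nodes with a double edge at one end; the terminal node there is the unique short simple root (B_6). One simple-root ordering that puts it in standard form is (alpha_1, alpha_5, alpha_4, alpha_3, alpha_2, alpha_6). So the algebra is type B_6, i.e. so(13).

type B_6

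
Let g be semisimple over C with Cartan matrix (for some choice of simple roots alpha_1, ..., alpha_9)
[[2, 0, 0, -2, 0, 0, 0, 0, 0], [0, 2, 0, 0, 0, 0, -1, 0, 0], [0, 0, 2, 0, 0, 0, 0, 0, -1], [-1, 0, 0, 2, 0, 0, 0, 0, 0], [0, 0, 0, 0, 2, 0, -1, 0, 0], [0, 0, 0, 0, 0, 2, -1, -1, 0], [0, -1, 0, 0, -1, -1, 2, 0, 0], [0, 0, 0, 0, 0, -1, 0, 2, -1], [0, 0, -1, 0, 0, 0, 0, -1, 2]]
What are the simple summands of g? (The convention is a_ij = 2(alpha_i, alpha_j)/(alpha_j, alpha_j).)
The diagram associated to this matrix has two connected components: the simple roots {alpha_1, alpha_4} form a chain of 2 nodes with a double edge at one end; the terminal node there is the unique short simple root (B_2), and {alpha_2, alpha_3, alpha_5, alpha_6, alpha_7, alpha_8, alpha_9} form a chain of 5 nodes with a fork of two nodes at one end (D_7). A semisimple Lie algebra decomposes uniquely as the direct sum of simple ideals, one per connected component of its Dynkin diagram, so g ≅ B_2 ⊕ D_7 (dimension 10 + 91 = 101).

type B_2 + type D_7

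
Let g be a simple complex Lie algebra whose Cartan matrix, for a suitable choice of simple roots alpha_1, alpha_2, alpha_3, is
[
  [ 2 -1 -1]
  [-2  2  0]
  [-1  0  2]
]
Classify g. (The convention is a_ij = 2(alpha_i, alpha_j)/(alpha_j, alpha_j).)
The matrix has rank 3 with 2's on the diagonal. Reading the off-diagonal entries as Dynkin edges (a single edge where a_ij = a_ji = -1; a double or triple edge where a_ij * a_ji = 2 or 3), the diagram is a chain of 3 nodes with a double edge at one end; the terminal node there is the unique long simple root (C_3). One simple-root ordering that puts it in standard form is (alpha_3, alpha_1, alpha_2). So the algebra is type C_3, i.e. sp(6).

C_3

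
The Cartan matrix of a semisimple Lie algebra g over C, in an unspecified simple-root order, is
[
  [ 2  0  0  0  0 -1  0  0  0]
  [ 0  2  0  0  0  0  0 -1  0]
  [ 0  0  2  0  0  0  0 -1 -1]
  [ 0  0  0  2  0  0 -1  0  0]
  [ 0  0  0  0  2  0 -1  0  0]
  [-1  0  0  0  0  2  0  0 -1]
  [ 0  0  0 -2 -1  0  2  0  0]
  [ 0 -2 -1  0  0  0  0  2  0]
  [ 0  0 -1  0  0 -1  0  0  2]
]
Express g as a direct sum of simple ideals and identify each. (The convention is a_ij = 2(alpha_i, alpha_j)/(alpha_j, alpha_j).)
The diagram associated to this matrix has two connected components: the simple roots {alpha_4, alpha_5, alpha_7} form a chain of 3 nodes with a double edge at one end; the terminal node there is the unique short simple root (B_3), and {alpha_1, alpha_2, alpha_3, alpha_6, alpha_8, alpha_9} form a chain of 6 nodes with a double edge at one end; the terminal node there is the unique short simple root (B_6). A semisimple Lie algebra decomposes uniquely as the direct sum of simple ideals, one per connected component of its Dynkin diagram, so g ≅ B_3 ⊕ B_6 (dimension 21 + 78 = 99).

B_3 + B_6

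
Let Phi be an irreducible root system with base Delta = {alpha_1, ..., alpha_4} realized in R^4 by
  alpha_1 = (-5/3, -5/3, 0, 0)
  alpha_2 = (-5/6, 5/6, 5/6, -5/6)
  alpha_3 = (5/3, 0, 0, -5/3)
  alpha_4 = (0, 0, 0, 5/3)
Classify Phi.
F_4

Compute the Cartan integers a_ij = 2(alpha_i, alpha_j)/(alpha_j, alpha_j); the resulting 4x4 Cartan matrix is
[[2, 0, -1, 0], [0, 2, 0, -1], [-1, 0, 2, -2], [0, -1, -1, 2]].
The roots have two lengths (squared-length ratio 2:1); the short ones are alpha_{2,4}. The associated Dynkin diagram is a chain of 4 nodes with a double edge between the middle two (F_4), so the type is F_4.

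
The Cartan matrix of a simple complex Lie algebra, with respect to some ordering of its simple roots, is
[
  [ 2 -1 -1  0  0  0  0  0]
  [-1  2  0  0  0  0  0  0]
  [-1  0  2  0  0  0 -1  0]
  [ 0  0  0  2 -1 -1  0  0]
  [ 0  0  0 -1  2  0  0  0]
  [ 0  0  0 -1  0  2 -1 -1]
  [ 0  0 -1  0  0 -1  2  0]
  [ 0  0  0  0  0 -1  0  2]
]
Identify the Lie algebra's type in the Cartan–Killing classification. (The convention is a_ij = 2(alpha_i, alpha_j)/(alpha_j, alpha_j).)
type E_8

The matrix has rank 8 with 2's on the diagonal. Reading the off-diagonal entries as Dynkin edges (a single edge where a_ij = a_ji = -1; a double or triple edge where a_ij * a_ji = 2 or 3), the diagram is a chain of 7 nodes with one extra node attached to the third node from one end (E_8). One simple-root ordering that puts it in standard form is (alpha_5, alpha_8, alpha_4, alpha_6, alpha_7, alpha_3, alpha_1, alpha_2). So the algebra is type E_8.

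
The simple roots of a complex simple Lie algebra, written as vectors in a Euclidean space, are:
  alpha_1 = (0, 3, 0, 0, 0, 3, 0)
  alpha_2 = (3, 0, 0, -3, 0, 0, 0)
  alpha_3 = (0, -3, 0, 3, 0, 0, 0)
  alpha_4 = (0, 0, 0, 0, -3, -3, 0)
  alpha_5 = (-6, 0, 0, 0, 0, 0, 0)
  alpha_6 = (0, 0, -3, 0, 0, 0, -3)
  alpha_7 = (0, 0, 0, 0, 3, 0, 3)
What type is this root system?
type C_7

Compute the Cartan integers a_ij = 2(alpha_i, alpha_j)/(alpha_j, alpha_j); the resulting 7x7 Cartan matrix is
[[2, 0, -1, -1, 0, 0, 0], [0, 2, -1, 0, -1, 0, 0], [-1, -1, 2, 0, 0, 0, 0], [-1, 0, 0, 2, 0, 0, -1], [0, -2, 0, 0, 2, 0, 0], [0, 0, 0, 0, 0, 2, -1], [0, 0, 0, -1, 0, -1, 2]].
The roots have two lengths (squared-length ratio 2:1); the short ones are alpha_{1,2,3,4,6,7}. The associated Dynkin diagram is a chain of 7 nodes with a double edge at one end; the terminal node there is the unique long simple root (C_7), so the type is C_7 (the algebra sp(14)).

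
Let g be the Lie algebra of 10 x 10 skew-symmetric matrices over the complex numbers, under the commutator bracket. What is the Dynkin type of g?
D_5

This is so(10) with 10 even, which has dimension 10(10-1)/2 = 45 and rank 10/2 = 5. In the classification of classical Lie algebras, the orthogonal algebra so(2n) in an even number of variables has type D_n; here n = 5, so the Dynkin diagram is a chain of 3 nodes with a fork of two nodes at one end (D_5). Hence the type is D_5.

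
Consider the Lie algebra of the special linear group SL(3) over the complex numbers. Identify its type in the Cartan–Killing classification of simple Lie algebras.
A_2 (sl(3))

This is sl(3), which has dimension 3^2 - 1 = 8 and rank 3 - 1 = 2 (a Cartan subalgebra is the diagonal traceless matrices). In the classification of classical Lie algebras, the special linear algebra sl(n+1) has type A_n; here n = 2, so the Dynkin diagram is a chain of 2 nodes with single edges (A_2). Hence the type is A_2.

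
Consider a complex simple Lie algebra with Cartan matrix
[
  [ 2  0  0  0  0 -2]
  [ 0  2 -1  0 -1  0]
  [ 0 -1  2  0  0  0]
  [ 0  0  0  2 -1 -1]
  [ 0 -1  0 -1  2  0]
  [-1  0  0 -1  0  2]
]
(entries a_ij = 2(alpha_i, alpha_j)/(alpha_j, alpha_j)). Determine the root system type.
C_6 (sp(12))

The matrix has rank 6 with 2's on the diagonal. Reading the off-diagonal entries as Dynkin edges (a single edge where a_ij = a_ji = -1; a double or triple edge where a_ij * a_ji = 2 or 3), the diagram is a chain of 6 nodes with a double edge at one end; the terminal node there is the unique long simple root (C_6). One simple-root ordering that puts it in standard form is (alpha_3, alpha_2, alpha_5, alpha_4, alpha_6, alpha_1). So the algebra is type C_6, i.e. sp(12).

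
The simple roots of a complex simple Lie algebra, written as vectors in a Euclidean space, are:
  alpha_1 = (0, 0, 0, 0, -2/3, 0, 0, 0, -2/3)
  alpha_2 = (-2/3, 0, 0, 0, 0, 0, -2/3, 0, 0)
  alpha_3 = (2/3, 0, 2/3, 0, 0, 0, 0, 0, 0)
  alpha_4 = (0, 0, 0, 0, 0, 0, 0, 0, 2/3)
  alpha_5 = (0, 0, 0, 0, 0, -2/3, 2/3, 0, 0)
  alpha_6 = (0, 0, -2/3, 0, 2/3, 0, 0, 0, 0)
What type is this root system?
Compute the Cartan integers a_ij = 2(alpha_i, alpha_j)/(alpha_j, alpha_j); the resulting 6x6 Cartan matrix is
[[2, 0, 0, -2, 0, -1], [0, 2, -1, 0, -1, 0], [0, -1, 2, 0, 0, -1], [-1, 0, 0, 2, 0, 0], [0, -1, 0, 0, 2, 0], [-1, 0, -1, 0, 0, 2]].
The roots have two lengths (squared-length ratio 2:1); the short ones are alpha_{4}. The associated Dynkin diagram is a chain of 6 nodes with a double edge at one end; the terminal node there is the unique short simple root (B_6), so the type is B_6 (the algebra so(13)).

B_6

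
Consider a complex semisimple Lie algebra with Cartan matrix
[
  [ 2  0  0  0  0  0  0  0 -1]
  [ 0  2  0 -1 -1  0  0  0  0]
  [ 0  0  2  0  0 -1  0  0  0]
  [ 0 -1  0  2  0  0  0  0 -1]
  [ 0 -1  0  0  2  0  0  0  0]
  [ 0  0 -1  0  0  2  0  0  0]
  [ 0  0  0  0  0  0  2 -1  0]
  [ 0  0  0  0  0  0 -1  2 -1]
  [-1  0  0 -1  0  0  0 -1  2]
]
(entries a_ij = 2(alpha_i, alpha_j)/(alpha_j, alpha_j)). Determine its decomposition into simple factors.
The diagram associated to this matrix has two connected components: the simple roots {alpha_3, alpha_6} form a chain of 2 nodes with single edges (A_2), and {alpha_1, alpha_2, alpha_4, alpha_5, alpha_7, alpha_8, alpha_9} form a chain of 6 nodes with one extra node attached to the third node from one end (E_7). A semisimple Lie algebra decomposes uniquely as the direct sum of simple ideals, one per connected component of its Dynkin diagram, so g ≅ A_2 ⊕ E_7 (dimension 8 + 133 = 141).

type A_2 + type E_7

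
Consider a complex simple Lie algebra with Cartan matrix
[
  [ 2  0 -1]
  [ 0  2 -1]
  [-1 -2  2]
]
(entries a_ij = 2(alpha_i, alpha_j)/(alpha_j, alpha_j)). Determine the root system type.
B_3

The matrix has rank 3 with 2's on the diagonal. Reading the off-diagonal entries as Dynkin edges (a single edge where a_ij = a_ji = -1; a double or triple edge where a_ij * a_ji = 2 or 3), the diagram is a chain of 3 nodes with a double edge at one end; the terminal node there is the unique short simple root (B_3). One simple-root ordering that puts it in standard form is (alpha_1, alpha_3, alpha_2). So the algebra is type B_3, i.e. so(7).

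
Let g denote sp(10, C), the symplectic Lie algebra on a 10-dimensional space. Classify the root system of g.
This is sp(10), which has dimension 10(10+1)/2 = 55 and rank 10/2 = 5. In the classification of classical Lie algebras, the symplectic algebra sp(2n) has type C_n; here n = 5, so the Dynkin diagram is a chain of 5 nodes with a double edge at one end; the terminal node there is the unique long simple root (C_5). Hence the type is C_5.

C_5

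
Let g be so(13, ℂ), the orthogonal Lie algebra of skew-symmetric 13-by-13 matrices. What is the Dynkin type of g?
This is so(13) with 13 odd, which has dimension 13(13-1)/2 = 78 and rank (13-1)/2 = 6. In the classification of classical Lie algebras, the orthogonal algebra so(2n+1) in an odd number of variables has type B_n; here n = 6, so the Dynkin diagram is a chain of 6 nodes with a double edge at one end; the terminal node there is the unique short simple root (B_6). Hence the type is B_6.

B6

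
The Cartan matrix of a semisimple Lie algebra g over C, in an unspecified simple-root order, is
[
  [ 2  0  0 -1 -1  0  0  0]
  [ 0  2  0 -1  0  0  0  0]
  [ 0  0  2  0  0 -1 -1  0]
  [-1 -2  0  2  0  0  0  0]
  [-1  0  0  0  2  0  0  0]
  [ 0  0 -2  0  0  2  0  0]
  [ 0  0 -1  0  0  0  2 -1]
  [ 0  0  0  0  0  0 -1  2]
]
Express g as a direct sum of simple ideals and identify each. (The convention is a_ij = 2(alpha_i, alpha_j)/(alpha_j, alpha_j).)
The diagram associated to this matrix has two connected components: the simple roots {alpha_1, alpha_2, alpha_4, alpha_5} form a chain of 4 nodes with a double edge at one end; the terminal node there is the unique short simple root (B_4), and {alpha_3, alpha_6, alpha_7, alpha_8} form a chain of 4 nodes with a double edge at one end; the terminal node there is the unique long simple root (C_4). A semisimple Lie algebra decomposes uniquely as the direct sum of simple ideals, one per connected component of its Dynkin diagram, so g ≅ B_4 ⊕ C_4 (dimension 36 + 36 = 72).

type B_4 + type C_4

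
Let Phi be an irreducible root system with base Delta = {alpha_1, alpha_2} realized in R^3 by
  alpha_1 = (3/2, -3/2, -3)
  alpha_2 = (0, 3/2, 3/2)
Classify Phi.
G2

Compute the Cartan integers a_ij = 2(alpha_i, alpha_j)/(alpha_j, alpha_j); the resulting 2x2 Cartan matrix is
[[2, -3], [-1, 2]].
The roots have two lengths (squared-length ratio 3:1); the short ones are alpha_{2}. The associated Dynkin diagram is two nodes joined by a triple edge (G_2), so the type is G_2.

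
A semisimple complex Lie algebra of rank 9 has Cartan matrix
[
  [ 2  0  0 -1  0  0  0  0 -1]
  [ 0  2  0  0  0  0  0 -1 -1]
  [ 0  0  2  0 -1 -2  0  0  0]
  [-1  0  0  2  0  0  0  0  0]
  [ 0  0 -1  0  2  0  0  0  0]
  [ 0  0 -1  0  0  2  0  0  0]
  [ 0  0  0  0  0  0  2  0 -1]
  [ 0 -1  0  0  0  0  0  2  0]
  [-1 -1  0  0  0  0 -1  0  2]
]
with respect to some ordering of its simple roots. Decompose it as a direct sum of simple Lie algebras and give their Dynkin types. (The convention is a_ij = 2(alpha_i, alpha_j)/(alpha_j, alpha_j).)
B3 + E6

The diagram associated to this matrix has two connected components: the simple roots {alpha_3, alpha_5, alpha_6} form a chain of 3 nodes with a double edge at one end; the terminal node there is the unique short simple root (B_3), and {alpha_1, alpha_2, alpha_4, alpha_7, alpha_8, alpha_9} form a chain of 5 nodes with one extra node attached to the third node from one end (E_6). A semisimple Lie algebra decomposes uniquely as the direct sum of simple ideals, one per connected component of its Dynkin diagram, so g ≅ B_3 ⊕ E_6 (dimension 21 + 78 = 99).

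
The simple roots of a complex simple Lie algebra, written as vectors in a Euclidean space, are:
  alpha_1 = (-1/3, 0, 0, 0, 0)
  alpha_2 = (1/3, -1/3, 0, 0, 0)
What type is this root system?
B_2

Compute the Cartan integers a_ij = 2(alpha_i, alpha_j)/(alpha_j, alpha_j); the resulting 2x2 Cartan matrix is
[[2, -1], [-2, 2]].
The roots have two lengths (squared-length ratio 2:1); the short ones are alpha_{1}. The associated Dynkin diagram is a chain of 2 nodes with a double edge at one end; the terminal node there is the unique short simple root (B_2), so the type is B_2 (the algebra so(5)).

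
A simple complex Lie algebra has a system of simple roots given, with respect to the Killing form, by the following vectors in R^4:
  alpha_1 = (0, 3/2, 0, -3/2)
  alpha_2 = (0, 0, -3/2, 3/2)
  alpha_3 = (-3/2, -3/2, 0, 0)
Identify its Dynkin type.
Compute the Cartan integers a_ij = 2(alpha_i, alpha_j)/(alpha_j, alpha_j); the resulting 3x3 Cartan matrix is
[[2, -1, -1], [-1, 2, 0], [-1, 0, 2]].
All simple roots have the same length, so the diagram is simply laced. The associated Dynkin diagram is a chain of 3 nodes with single edges (A_3), so the type is A_3 (the algebra sl(4)).

A_3 (sl(4))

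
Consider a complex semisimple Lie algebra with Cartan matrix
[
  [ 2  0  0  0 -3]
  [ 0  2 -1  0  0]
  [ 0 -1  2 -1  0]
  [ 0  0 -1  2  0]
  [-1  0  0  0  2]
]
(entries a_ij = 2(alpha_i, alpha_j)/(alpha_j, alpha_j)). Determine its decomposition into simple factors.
A3 ⊕ G2

The diagram associated to this matrix has two connected components: the simple roots {alpha_2, alpha_3, alpha_4} form a chain of 3 nodes with single edges (A_3), and {alpha_1, alpha_5} form two nodes joined by a triple edge (G_2). A semisimple Lie algebra decomposes uniquely as the direct sum of simple ideals, one per connected component of its Dynkin diagram, so g ≅ A_3 ⊕ G_2 (dimension 15 + 14 = 29).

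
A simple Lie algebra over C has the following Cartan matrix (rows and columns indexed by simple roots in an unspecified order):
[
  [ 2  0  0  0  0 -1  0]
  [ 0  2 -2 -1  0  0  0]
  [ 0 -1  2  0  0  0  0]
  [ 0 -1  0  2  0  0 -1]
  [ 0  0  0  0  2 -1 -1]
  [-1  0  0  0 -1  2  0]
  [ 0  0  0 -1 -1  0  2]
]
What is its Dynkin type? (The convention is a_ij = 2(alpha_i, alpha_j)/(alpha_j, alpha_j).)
The matrix has rank 7 with 2's on the diagonal. Reading the off-diagonal entries as Dynkin edges (a single edge where a_ij = a_ji = -1; a double or triple edge where a_ij * a_ji = 2 or 3), the diagram is a chain of 7 nodes with a double edge at one end; the terminal node there is the unique short simple root (B_7). One simple-root ordering that puts it in standard form is (alpha_1, alpha_6, alpha_5, alpha_7, alpha_4, alpha_2, alpha_3). So the algebra is type B_7, i.e. so(15).

type B_7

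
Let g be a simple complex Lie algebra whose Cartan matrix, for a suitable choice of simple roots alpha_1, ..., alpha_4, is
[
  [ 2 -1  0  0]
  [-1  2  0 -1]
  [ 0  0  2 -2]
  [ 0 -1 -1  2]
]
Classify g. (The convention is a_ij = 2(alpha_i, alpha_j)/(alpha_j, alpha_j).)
The matrix has rank 4 with 2's on the diagonal. Reading the off-diagonal entries as Dynkin edges (a single edge where a_ij = a_ji = -1; a double or triple edge where a_ij * a_ji = 2 or 3), the diagram is a chain of 4 nodes with a double edge at one end; the terminal node there is the unique long simple root (C_4). One simple-root ordering that puts it in standard form is (alpha_1, alpha_2, alpha_4, alpha_3). So the algebra is type C_4, i.e. sp(8).

C4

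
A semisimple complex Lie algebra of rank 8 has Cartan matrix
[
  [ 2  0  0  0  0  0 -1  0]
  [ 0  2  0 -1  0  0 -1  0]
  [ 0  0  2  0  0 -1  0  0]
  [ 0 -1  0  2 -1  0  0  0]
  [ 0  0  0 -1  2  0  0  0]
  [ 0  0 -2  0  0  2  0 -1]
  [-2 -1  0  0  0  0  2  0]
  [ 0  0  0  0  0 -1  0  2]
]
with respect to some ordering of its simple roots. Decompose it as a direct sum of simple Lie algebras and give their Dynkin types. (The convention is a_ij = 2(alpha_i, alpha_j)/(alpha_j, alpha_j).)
The diagram associated to this matrix has two connected components: the simple roots {alpha_3, alpha_6, alpha_8} form a chain of 3 nodes with a double edge at one end; the terminal node there is the unique short simple root (B_3), and {alpha_1, alpha_2, alpha_4, alpha_5, alpha_7} form a chain of 5 nodes with a double edge at one end; the terminal node there is the unique short simple root (B_5). A semisimple Lie algebra decomposes uniquely as the direct sum of simple ideals, one per connected component of its Dynkin diagram, so g ≅ B_3 ⊕ B_5 (dimension 21 + 55 = 76).

B_3 ⊕ B_5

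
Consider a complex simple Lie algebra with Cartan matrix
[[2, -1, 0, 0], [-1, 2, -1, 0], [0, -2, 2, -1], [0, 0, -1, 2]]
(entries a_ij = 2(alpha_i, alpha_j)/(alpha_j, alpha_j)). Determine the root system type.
The matrix has rank 4 with 2's on the diagonal. Reading the off-diagonal entries as Dynkin edges (a single edge where a_ij = a_ji = -1; a double or triple edge where a_ij * a_ji = 2 or 3), the diagram is a chain of 4 nodes with a double edge between the middle two (F_4). One simple-root ordering that puts it in standard form is (alpha_4, alpha_3, alpha_2, alpha_1). So the algebra is type F_4.

F_4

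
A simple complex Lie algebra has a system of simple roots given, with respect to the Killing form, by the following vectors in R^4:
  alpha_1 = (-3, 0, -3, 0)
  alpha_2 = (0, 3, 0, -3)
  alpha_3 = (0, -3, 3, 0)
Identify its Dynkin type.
Compute the Cartan integers a_ij = 2(alpha_i, alpha_j)/(alpha_j, alpha_j); the resulting 3x3 Cartan matrix is
[[2, 0, -1], [0, 2, -1], [-1, -1, 2]].
All simple roots have the same length, so the diagram is simply laced. The associated Dynkin diagram is a chain of 3 nodes with single edges (A_3), so the type is A_3 (the algebra sl(4)).

A_3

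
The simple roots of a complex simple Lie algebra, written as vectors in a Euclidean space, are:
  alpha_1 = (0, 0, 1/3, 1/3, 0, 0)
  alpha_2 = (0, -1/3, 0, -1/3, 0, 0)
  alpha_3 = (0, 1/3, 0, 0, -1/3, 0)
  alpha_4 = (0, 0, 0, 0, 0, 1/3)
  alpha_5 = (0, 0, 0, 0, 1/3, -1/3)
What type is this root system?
B_5

Compute the Cartan integers a_ij = 2(alpha_i, alpha_j)/(alpha_j, alpha_j); the resulting 5x5 Cartan matrix is
[[2, -1, 0, 0, 0], [-1, 2, -1, 0, 0], [0, -1, 2, 0, -1], [0, 0, 0, 2, -1], [0, 0, -1, -2, 2]].
The roots have two lengths (squared-length ratio 2:1); the short ones are alpha_{4}. The associated Dynkin diagram is a chain of 5 nodes with a double edge at one end; the terminal node there is the unique short simple root (B_5), so the type is B_5 (the algebra so(11)).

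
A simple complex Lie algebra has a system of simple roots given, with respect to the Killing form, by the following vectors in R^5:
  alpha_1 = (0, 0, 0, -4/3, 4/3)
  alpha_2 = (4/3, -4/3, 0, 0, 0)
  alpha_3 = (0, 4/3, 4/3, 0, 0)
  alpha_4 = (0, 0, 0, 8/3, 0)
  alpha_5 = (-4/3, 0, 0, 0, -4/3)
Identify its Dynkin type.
type C_5

Compute the Cartan integers a_ij = 2(alpha_i, alpha_j)/(alpha_j, alpha_j); the resulting 5x5 Cartan matrix is
[[2, 0, 0, -1, -1], [0, 2, -1, 0, -1], [0, -1, 2, 0, 0], [-2, 0, 0, 2, 0], [-1, -1, 0, 0, 2]].
The roots have two lengths (squared-length ratio 2:1); the short ones are alpha_{1,2,3,5}. The associated Dynkin diagram is a chain of 5 nodes with a double edge at one end; the terminal node there is the unique long simple root (C_5), so the type is C_5 (the algebra sp(10)).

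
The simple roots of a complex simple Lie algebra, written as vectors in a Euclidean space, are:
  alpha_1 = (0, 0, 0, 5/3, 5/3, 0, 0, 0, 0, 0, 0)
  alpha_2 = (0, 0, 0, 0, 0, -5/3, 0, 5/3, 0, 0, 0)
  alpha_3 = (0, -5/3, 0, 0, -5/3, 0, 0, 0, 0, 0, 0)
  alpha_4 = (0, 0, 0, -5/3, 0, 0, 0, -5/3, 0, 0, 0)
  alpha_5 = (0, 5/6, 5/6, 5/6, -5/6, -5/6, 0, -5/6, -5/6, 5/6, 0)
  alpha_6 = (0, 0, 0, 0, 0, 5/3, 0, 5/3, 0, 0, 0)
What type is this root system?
E6

Compute the Cartan integers a_ij = 2(alpha_i, alpha_j)/(alpha_j, alpha_j); the resulting 6x6 Cartan matrix is
[[2, 0, -1, -1, 0, 0], [0, 2, 0, -1, 0, 0], [-1, 0, 2, 0, 0, 0], [-1, -1, 0, 2, 0, -1], [0, 0, 0, 0, 2, -1], [0, 0, 0, -1, -1, 2]].
All simple roots have the same length, so the diagram is simply laced. The associated Dynkin diagram is a chain of 5 nodes with one extra node attached to the third node from one end (E_6), so the type is E_6.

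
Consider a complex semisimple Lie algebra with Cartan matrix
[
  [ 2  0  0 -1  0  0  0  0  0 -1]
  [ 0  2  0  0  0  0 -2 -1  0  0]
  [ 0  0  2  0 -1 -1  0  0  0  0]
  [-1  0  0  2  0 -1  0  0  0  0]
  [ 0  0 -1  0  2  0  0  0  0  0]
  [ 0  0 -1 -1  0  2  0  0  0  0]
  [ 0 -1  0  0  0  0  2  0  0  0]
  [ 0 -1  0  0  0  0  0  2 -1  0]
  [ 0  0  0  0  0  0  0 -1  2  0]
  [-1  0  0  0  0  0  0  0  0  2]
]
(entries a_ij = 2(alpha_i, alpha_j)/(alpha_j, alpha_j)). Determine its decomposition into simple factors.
The diagram associated to this matrix has two connected components: the simple roots {alpha_1, alpha_3, alpha_4, alpha_5, alpha_6, alpha_10} form a chain of 6 nodes with single edges (A_6), and {alpha_2, alpha_7, alpha_8, alpha_9} form a chain of 4 nodes with a double edge at one end; the terminal node there is the unique short simple root (B_4). A semisimple Lie algebra decomposes uniquely as the direct sum of simple ideals, one per connected component of its Dynkin diagram, so g ≅ A_6 ⊕ B_4 (dimension 48 + 36 = 84).

A6 ⊕ B4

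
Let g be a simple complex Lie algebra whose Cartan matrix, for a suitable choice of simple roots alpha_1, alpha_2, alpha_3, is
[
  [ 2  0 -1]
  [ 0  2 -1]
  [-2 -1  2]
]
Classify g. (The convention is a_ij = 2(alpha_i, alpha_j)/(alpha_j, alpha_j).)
B_3 (so(7))

The matrix has rank 3 with 2's on the diagonal. Reading the off-diagonal entries as Dynkin edges (a single edge where a_ij = a_ji = -1; a double or triple edge where a_ij * a_ji = 2 or 3), the diagram is a chain of 3 nodes with a double edge at one end; the terminal node there is the unique short simple root (B_3). One simple-root ordering that puts it in standard form is (alpha_2, alpha_3, alpha_1). So the algebra is type B_3, i.e. so(7).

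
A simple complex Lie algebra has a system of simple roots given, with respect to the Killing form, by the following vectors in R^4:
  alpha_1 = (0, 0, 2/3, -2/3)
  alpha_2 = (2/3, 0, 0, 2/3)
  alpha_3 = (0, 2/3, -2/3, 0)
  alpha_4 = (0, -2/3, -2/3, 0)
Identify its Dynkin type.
Compute the Cartan integers a_ij = 2(alpha_i, alpha_j)/(alpha_j, alpha_j); the resulting 4x4 Cartan matrix is
[[2, -1, -1, -1], [-1, 2, 0, 0], [-1, 0, 2, 0], [-1, 0, 0, 2]].
All simple roots have the same length, so the diagram is simply laced. The associated Dynkin diagram is a chain of 2 nodes with a fork of two nodes at one end (D_4), so the type is D_4 (the algebra so(8)).

D4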